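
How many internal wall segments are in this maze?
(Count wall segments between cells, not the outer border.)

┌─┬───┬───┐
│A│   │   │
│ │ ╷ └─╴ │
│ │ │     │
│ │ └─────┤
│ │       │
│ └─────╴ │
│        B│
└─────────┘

Counting internal wall segments:
Total internal walls: 12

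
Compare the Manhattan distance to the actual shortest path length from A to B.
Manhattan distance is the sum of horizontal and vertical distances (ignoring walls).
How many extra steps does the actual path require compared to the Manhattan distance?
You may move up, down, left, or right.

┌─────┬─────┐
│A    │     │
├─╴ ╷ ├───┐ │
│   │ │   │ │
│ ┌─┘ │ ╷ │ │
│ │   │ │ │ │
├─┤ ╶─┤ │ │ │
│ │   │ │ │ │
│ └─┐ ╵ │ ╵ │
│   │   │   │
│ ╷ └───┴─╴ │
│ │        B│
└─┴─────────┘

Manhattan distance: |5 - 0| + |5 - 0| = 10
Actual path length: 18
Extra steps: 18 - 10 = 8

Solution:

┌─────┬─────┐
│A → ↓│     │
├─╴ ╷ ├───┐ │
│   │↓│↱ ↓│ │
│ ┌─┘ │ ╷ │ │
│ │↓ ↲│↑│↓│ │
├─┤ ╶─┤ │ │ │
│ │↳ ↓│↑│↓│ │
│ └─┐ ╵ │ ╵ │
│   │↳ ↑│↳ ↓│
│ ╷ └───┴─╴ │
│ │        B│
└─┴─────────┘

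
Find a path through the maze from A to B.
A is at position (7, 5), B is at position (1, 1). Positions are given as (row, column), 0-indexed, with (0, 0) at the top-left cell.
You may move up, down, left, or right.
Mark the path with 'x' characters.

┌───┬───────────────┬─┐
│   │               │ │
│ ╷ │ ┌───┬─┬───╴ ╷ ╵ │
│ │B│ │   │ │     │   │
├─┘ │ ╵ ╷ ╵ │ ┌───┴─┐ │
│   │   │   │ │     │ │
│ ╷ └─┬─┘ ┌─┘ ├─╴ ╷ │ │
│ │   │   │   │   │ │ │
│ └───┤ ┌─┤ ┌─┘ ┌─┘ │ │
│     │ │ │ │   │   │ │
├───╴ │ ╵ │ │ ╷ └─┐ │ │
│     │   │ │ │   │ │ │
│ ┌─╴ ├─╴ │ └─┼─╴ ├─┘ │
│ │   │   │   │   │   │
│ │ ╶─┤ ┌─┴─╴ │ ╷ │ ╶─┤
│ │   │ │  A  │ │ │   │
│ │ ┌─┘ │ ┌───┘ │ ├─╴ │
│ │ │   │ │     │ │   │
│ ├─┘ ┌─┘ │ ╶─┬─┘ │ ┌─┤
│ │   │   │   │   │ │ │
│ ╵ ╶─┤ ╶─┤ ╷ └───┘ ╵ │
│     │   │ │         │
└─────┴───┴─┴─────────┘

Finding the shortest path from (7, 5) to (1, 1):
Path length: 52 steps
Directions: right → up → left → up → up → up → right → up → up → right → right → up → left → left → left → left → left → left → down → down → right → up → right → down → down → left → down → down → right → down → left → down → down → left → down → left → down → left → up → up → up → up → up → right → right → up → left → left → up → up → right → up

Solution:

┌───┬───────────────┬─┐
│   │x x x x x x x  │ │
│ ╷ │ ┌───┬─┬───╴ ╷ ╵ │
│ │B│x│x x│ │x x x│   │
├─┘ │ ╵ ╷ ╵ │ ┌───┴─┐ │
│x x│x x│x  │x│     │ │
│ ╷ └─┬─┘ ┌─┘ ├─╴ ╷ │ │
│x│   │x x│x x│   │ │ │
│ └───┤ ┌─┤ ┌─┘ ┌─┘ │ │
│x x x│x│ │x│   │   │ │
├───╴ │ ╵ │ │ ╷ └─┐ │ │
│x x x│x x│x│ │   │ │ │
│ ┌─╴ ├─╴ │ └─┼─╴ ├─┘ │
│x│   │x x│x x│   │   │
│ │ ╶─┤ ┌─┴─╴ │ ╷ │ ╶─┤
│x│   │x│  A x│ │ │   │
│ │ ┌─┘ │ ┌───┘ │ ├─╴ │
│x│ │x x│ │     │ │   │
│ ├─┘ ┌─┘ │ ╶─┬─┘ │ ┌─┤
│x│x x│   │   │   │ │ │
│ ╵ ╶─┤ ╶─┤ ╷ └───┘ ╵ │
│x x  │   │ │         │
└─────┴───┴─┴─────────┘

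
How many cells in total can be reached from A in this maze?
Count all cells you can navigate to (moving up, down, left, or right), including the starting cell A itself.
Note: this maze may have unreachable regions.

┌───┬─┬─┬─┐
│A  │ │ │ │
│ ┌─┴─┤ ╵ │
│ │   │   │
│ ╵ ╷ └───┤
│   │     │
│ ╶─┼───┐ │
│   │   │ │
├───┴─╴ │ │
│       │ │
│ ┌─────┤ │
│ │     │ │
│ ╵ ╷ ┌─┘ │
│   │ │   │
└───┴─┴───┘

Using BFS/flood-fill to find all reachable cells from A:
Maze size: 7 × 5 = 35 total cells
18 cell(s) are walled off and cannot be reached from A.
Reachable cells: 17

Reachable region (· marks reachable cells):

┌───┬─┬─┬─┐
│A ·│ │ │ │
│ ┌─┴─┤ ╵ │
│·│· ·│   │
│ ╵ ╷ └───┤
│· ·│· · ·│
│ ╶─┼───┐ │
│· ·│   │·│
├───┴─╴ │ │
│       │·│
│ ┌─────┤ │
│ │     │·│
│ ╵ ╷ ┌─┘ │
│   │ │· ·│
└───┴─┴───┘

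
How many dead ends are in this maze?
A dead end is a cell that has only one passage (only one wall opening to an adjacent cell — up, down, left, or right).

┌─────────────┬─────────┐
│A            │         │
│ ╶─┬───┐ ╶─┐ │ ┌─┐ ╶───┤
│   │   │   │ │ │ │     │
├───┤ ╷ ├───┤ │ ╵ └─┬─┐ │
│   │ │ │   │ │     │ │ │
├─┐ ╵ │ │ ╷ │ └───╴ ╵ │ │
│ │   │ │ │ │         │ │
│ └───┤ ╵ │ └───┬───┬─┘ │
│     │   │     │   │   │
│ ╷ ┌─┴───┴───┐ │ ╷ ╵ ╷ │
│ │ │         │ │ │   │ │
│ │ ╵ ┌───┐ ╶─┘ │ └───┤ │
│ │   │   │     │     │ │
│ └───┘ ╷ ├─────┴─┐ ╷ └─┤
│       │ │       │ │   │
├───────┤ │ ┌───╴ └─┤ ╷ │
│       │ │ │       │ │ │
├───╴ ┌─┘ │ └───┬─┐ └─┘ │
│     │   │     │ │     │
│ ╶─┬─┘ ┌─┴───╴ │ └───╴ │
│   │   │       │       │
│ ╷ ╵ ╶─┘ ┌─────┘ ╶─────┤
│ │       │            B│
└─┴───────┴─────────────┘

Checking each cell for number of passages:

Dead ends found at positions:
  (0, 11)
  (1, 1)
  (1, 5)
  (1, 8)
  (2, 0)
  (2, 10)
  (3, 0)
  (4, 2)
  (5, 6)
  (6, 11)
  (7, 9)
  (8, 0)
  (8, 3)
  (8, 6)
  (8, 10)
  (9, 8)
  (11, 0)
  (11, 5)
  (11, 11)
Total dead ends: 19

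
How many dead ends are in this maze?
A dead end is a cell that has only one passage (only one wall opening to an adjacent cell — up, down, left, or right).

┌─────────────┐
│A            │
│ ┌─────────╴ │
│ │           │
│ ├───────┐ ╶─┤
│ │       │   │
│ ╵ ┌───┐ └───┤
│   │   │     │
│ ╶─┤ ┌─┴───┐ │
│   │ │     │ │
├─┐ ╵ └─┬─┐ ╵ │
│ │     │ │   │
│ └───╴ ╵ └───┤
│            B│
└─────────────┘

Checking each cell for number of passages:

Dead ends found at positions:
  (1, 1)
  (2, 6)
  (3, 3)
  (4, 3)
  (5, 0)
  (5, 4)
  (6, 6)
Total dead ends: 7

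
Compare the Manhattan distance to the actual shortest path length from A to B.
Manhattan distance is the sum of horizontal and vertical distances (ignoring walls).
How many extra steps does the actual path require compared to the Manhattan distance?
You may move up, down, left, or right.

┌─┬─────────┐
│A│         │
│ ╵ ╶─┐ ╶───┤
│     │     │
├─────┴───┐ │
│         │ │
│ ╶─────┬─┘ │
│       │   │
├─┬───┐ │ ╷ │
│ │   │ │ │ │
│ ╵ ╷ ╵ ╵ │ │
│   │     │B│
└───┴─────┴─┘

Manhattan distance: |5 - 0| + |5 - 0| = 10
Actual path length: 12
Extra steps: 12 - 10 = 2

Solution:

┌─┬─────────┐
│A│↱ → ↓    │
│ ╵ ╶─┐ ╶───┤
│↳ ↑  │↳ → ↓│
├─────┴───┐ │
│         │↓│
│ ╶─────┬─┘ │
│       │  ↓│
├─┬───┐ │ ╷ │
│ │   │ │ │↓│
│ ╵ ╷ ╵ ╵ │ │
│   │     │B│
└───┴─────┴─┘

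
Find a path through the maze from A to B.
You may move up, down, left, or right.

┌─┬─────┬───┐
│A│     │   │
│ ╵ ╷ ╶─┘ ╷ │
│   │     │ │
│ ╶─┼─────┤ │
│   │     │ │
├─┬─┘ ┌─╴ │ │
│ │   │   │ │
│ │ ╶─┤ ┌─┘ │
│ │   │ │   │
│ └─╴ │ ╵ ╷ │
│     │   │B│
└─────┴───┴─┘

Finding the shortest path through the maze:
Path length: 14 steps
Directions: down → right → up → right → down → right → right → up → right → down → down → down → down → down

Solution:

┌─┬─────┬───┐
│A│↱ ↓  │↱ ↓│
│ ╵ ╷ ╶─┘ ╷ │
│↳ ↑│↳ → ↑│↓│
│ ╶─┼─────┤ │
│   │     │↓│
├─┬─┘ ┌─╴ │ │
│ │   │   │↓│
│ │ ╶─┤ ┌─┘ │
│ │   │ │  ↓│
│ └─╴ │ ╵ ╷ │
│     │   │B│
└─────┴───┴─┘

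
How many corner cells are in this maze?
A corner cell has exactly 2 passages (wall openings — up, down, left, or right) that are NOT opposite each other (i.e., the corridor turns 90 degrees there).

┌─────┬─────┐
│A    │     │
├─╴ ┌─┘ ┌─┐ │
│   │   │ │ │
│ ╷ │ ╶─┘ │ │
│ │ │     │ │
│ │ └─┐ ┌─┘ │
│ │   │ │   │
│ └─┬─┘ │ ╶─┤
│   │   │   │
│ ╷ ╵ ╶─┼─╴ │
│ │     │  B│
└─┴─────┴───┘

Counting corner cells (2 non-opposite passages):
Total corners: 17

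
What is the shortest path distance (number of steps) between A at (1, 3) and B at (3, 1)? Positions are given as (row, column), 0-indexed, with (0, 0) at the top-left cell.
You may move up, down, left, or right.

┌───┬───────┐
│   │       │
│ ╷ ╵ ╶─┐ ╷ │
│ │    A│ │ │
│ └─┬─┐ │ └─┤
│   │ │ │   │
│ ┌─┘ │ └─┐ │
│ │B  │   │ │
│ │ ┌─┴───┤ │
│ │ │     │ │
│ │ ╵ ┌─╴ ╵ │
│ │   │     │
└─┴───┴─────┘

Finding path from (1, 3) to (3, 1):
Path: (1,3) → (1,2) → (0,2) → (0,3) → (0,4) → (1,4) → (2,4) → (2,5) → (3,5) → (4,5) → (5,5) → (5,4) → (4,4) → (4,3) → (4,2) → (5,2) → (5,1) → (4,1) → (3,1)
Distance: 18 steps

Solution:

┌───┬───────┐
│   │↱ → ↓  │
│ ╷ ╵ ╶─┐ ╷ │
│ │  ↑ A│↓│ │
│ └─┬─┐ │ └─┤
│   │ │ │↳ ↓│
│ ┌─┘ │ └─┐ │
│ │B  │   │↓│
│ │ ┌─┴───┤ │
│ │↑│↓ ← ↰│↓│
│ │ ╵ ┌─╴ ╵ │
│ │↑ ↲│  ↑ ↲│
└─┴───┴─────┘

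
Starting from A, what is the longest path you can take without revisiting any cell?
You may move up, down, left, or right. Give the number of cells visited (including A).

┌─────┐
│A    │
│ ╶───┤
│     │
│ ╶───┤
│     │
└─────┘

Finding longest simple path using DFS:
Start: (0, 0)
Longest path visits 5 cells
Path: A → down → down → right → right

Solution:

┌─────┐
│A    │
│ ╶───┤
│↓    │
│ ╶───┤
│↳ → B│
└─────┘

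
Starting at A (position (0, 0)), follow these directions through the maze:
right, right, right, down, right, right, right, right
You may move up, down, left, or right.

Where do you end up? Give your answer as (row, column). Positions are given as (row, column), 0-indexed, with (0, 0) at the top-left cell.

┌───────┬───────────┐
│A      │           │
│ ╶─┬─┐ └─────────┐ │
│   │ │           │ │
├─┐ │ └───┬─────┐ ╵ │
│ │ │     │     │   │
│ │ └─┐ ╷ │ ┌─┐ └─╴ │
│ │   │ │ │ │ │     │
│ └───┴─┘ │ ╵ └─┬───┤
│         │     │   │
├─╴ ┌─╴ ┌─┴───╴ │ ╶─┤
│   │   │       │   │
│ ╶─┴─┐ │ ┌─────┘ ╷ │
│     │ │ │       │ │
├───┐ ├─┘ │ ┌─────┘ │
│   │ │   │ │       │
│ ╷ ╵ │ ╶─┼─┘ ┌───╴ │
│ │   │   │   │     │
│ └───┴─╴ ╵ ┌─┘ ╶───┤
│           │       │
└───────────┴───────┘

Following directions step by step:
Start: (0, 0)
  right: (0, 0) → (0, 1)
  right: (0, 1) → (0, 2)
  right: (0, 2) → (0, 3)
  down: (0, 3) → (1, 3)
  right: (1, 3) → (1, 4)
  right: (1, 4) → (1, 5)
  right: (1, 5) → (1, 6)
  right: (1, 6) → (1, 7)
Final position: (1, 7)

Path taken:

┌───────┬───────────┐
│A → → ↓│           │
│ ╶─┬─┐ └─────────┐ │
│   │ │↳ → → → B  │ │
├─┐ │ └───┬─────┐ ╵ │
│ │ │     │     │   │
│ │ └─┐ ╷ │ ┌─┐ └─╴ │
│ │   │ │ │ │ │     │
│ └───┴─┘ │ ╵ └─┬───┤
│         │     │   │
├─╴ ┌─╴ ┌─┴───╴ │ ╶─┤
│   │   │       │   │
│ ╶─┴─┐ │ ┌─────┘ ╷ │
│     │ │ │       │ │
├───┐ ├─┘ │ ┌─────┘ │
│   │ │   │ │       │
│ ╷ ╵ │ ╶─┼─┘ ┌───╴ │
│ │   │   │   │     │
│ └───┴─╴ ╵ ┌─┘ ╶───┤
│           │       │
└───────────┴───────┘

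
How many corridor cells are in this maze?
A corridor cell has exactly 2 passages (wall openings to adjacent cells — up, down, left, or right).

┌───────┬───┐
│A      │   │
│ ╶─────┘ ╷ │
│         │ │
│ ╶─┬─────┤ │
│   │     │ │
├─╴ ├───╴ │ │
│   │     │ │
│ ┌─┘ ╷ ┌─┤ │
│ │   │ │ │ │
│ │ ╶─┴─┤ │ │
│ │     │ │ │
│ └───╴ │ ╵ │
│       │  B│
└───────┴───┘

Counting cells with exactly 2 passages:
Total corridor cells: 36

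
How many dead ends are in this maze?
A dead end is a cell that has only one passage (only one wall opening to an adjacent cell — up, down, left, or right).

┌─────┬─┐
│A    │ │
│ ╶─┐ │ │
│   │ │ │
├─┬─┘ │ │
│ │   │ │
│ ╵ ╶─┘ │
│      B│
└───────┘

Checking each cell for number of passages:

Dead ends found at positions:
  (0, 3)
  (1, 1)
  (2, 0)
Total dead ends: 3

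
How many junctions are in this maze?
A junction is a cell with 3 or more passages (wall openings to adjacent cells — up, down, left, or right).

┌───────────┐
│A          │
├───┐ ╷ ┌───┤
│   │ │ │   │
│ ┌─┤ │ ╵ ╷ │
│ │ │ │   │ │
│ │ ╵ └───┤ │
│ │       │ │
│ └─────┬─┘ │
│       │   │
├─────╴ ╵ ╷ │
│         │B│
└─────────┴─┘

Checking each cell for number of passages:

Junctions found (3+ passages):
  (0, 2): 3 passages
  (0, 3): 3 passages
  (3, 2): 3 passages
  (4, 5): 3 passages
  (5, 3): 3 passages
Total junctions: 5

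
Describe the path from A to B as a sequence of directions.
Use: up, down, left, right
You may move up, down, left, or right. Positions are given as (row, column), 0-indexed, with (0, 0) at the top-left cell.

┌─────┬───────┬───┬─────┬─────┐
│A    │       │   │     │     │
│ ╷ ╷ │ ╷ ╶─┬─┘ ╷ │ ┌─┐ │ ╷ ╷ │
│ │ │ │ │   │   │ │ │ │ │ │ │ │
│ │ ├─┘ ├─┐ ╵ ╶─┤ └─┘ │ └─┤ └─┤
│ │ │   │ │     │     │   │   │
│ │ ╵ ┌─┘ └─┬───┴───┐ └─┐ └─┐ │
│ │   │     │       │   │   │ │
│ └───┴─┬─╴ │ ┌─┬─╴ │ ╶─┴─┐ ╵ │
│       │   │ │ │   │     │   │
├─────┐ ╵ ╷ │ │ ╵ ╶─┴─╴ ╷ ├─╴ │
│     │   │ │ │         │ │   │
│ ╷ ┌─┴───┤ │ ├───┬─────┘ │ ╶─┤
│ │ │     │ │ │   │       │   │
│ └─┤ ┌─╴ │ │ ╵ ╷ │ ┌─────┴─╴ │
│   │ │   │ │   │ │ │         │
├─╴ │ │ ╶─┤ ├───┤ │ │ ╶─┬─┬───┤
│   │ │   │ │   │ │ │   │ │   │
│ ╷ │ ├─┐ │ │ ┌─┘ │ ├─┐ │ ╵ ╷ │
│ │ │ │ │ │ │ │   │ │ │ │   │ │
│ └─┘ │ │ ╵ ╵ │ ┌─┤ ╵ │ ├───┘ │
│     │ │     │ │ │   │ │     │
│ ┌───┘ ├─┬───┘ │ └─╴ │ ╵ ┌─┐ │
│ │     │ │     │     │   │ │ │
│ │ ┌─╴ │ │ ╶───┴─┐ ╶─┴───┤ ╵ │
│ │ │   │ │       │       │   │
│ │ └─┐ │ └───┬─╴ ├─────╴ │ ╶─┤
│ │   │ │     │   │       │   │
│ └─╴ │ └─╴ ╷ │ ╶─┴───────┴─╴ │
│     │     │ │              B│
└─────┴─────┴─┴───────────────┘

Finding the path and converting it to directions:
Path through cells: (0,0) → (0,1) → (1,1) → (2,1) → (3,1) → (3,2) → (2,2) → (2,3) → (1,3) → (0,3) → (0,4) → (1,4) → (1,5) → (2,5) → (2,6) → (1,6) → (1,7) → (0,7) → (0,8) → (1,8) → (2,8) → (2,9) → (2,10) → (3,10) → (4,10) → (4,11) → (5,11) → (5,10) → (5,9) → (5,8) → (4,8) → (4,9) → (3,9) → (3,8) → (3,7) → (3,6) → (4,6) → (5,6) → (6,6) → (7,6) → (7,7) → (6,7) → (6,8) → (7,8) → (8,8) → (9,8) → (9,7) → (10,7) → (11,7) → (11,6) → (11,5) → (12,5) → (12,6) → (12,7) → (12,8) → (13,8) → (13,7) → (14,7) → (14,8) → (14,9) → (14,10) → (14,11) → (14,12) → (14,13) → (14,14)
Directions: right, down, down, down, right, up, right, up, up, right, down, right, down, right, up, right, up, right, down, down, right, right, down, down, right, down, left, left, left, up, right, up, left, left, left, down, down, down, down, right, up, right, down, down, down, left, down, down, left, left, down, right, right, right, down, left, down, right, right, right, right, right, right, right

Solution:

┌─────┬───────┬───┬─────┬─────┐
│A ↓  │↱ ↓    │↱ ↓│     │     │
│ ╷ ╷ │ ╷ ╶─┬─┘ ╷ │ ┌─┐ │ ╷ ╷ │
│ │↓│ │↑│↳ ↓│↱ ↑│↓│ │ │ │ │ │ │
│ │ ├─┘ ├─┐ ╵ ╶─┤ └─┘ │ └─┤ └─┤
│ │↓│↱ ↑│ │↳ ↑  │↳ → ↓│   │   │
│ │ ╵ ┌─┘ └─┬───┴───┐ └─┐ └─┐ │
│ │↳ ↑│     │↓ ← ← ↰│↓  │   │ │
│ └───┴─┬─╴ │ ┌─┬─╴ │ ╶─┴─┐ ╵ │
│       │   │↓│ │↱ ↑│↳ ↓  │   │
├─────┐ ╵ ╷ │ │ ╵ ╶─┴─╴ ╷ ├─╴ │
│     │   │ │↓│  ↑ ← ← ↲│ │   │
│ ╷ ┌─┴───┤ │ ├───┬─────┘ │ ╶─┤
│ │ │     │ │↓│↱ ↓│       │   │
│ └─┤ ┌─╴ │ │ ╵ ╷ │ ┌─────┴─╴ │
│   │ │   │ │↳ ↑│↓│ │         │
├─╴ │ │ ╶─┤ ├───┤ │ │ ╶─┬─┬───┤
│   │ │   │ │   │↓│ │   │ │   │
│ ╷ │ ├─┐ │ │ ┌─┘ │ ├─┐ │ ╵ ╷ │
│ │ │ │ │ │ │ │↓ ↲│ │ │ │   │ │
│ └─┘ │ │ ╵ ╵ │ ┌─┤ ╵ │ ├───┘ │
│     │ │     │↓│ │   │ │     │
│ ┌───┘ ├─┬───┘ │ └─╴ │ ╵ ┌─┐ │
│ │     │ │↓ ← ↲│     │   │ │ │
│ │ ┌─╴ │ │ ╶───┴─┐ ╶─┴───┤ ╵ │
│ │ │   │ │↳ → → ↓│       │   │
│ │ └─┐ │ └───┬─╴ ├─────╴ │ ╶─┤
│ │   │ │     │↓ ↲│       │   │
│ └─╴ │ └─╴ ╷ │ ╶─┴───────┴─╴ │
│     │     │ │↳ → → → → → → B│
└─────┴─────┴─┴───────────────┘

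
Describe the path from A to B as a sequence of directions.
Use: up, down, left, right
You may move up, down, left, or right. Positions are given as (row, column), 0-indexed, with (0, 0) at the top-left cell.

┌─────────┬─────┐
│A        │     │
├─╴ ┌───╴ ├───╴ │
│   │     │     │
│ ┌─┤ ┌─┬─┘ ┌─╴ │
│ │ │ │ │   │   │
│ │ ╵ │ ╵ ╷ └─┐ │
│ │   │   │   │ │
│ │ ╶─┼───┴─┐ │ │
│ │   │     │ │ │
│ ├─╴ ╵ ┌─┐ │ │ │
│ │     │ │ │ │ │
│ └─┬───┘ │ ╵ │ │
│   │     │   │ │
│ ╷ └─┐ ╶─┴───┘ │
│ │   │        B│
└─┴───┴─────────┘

Finding the path and converting it to directions:
Path through cells: (0,0) → (0,1) → (0,2) → (0,3) → (0,4) → (1,4) → (1,3) → (1,2) → (2,2) → (3,2) → (3,1) → (4,1) → (4,2) → (5,2) → (5,3) → (4,3) → (4,4) → (4,5) → (5,5) → (6,5) → (6,6) → (5,6) → (4,6) → (3,6) → (3,5) → (2,5) → (1,5) → (1,6) → (1,7) → (2,7) → (3,7) → (4,7) → (5,7) → (6,7) → (7,7)
Directions: right, right, right, right, down, left, left, down, down, left, down, right, down, right, up, right, right, down, down, right, up, up, up, left, up, up, right, right, down, down, down, down, down, down

Solution:

┌─────────┬─────┐
│A → → → ↓│     │
├─╴ ┌───╴ ├───╴ │
│   │↓ ← ↲│↱ → ↓│
│ ┌─┤ ┌─┬─┘ ┌─╴ │
│ │ │↓│ │  ↑│  ↓│
│ │ ╵ │ ╵ ╷ └─┐ │
│ │↓ ↲│   │↑ ↰│↓│
│ │ ╶─┼───┴─┐ │ │
│ │↳ ↓│↱ → ↓│↑│↓│
│ ├─╴ ╵ ┌─┐ │ │ │
│ │  ↳ ↑│ │↓│↑│↓│
│ └─┬───┘ │ ╵ │ │
│   │     │↳ ↑│↓│
│ ╷ └─┐ ╶─┴───┘ │
│ │   │        B│
└─┴───┴─────────┘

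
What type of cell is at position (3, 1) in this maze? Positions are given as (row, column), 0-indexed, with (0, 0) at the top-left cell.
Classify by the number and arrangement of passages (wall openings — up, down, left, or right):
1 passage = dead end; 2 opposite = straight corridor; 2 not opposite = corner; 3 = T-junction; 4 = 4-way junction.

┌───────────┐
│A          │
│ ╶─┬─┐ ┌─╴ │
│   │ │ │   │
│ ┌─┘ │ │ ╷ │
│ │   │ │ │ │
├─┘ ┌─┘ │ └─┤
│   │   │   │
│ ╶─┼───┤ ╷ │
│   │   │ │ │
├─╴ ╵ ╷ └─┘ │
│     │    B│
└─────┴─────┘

Checking cell at (3, 1):
Number of passages: 2
Cell type: corner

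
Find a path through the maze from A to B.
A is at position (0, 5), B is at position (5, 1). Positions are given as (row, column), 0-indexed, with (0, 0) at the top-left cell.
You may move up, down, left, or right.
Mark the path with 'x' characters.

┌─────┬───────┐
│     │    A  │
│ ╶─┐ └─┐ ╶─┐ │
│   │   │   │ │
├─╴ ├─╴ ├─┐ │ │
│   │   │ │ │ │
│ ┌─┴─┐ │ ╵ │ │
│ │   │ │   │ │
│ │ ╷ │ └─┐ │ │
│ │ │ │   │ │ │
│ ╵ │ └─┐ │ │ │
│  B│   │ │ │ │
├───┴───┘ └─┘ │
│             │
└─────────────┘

Finding the shortest path from (0, 5) to (5, 1):
Path length: 27 steps
Directions: right → down → down → down → down → down → down → left → left → up → up → left → up → up → up → left → up → left → left → down → right → down → left → down → down → down → right

Solution:

┌─────┬───────┐
│x x x│    A x│
│ ╶─┐ └─┐ ╶─┐ │
│x x│x x│   │x│
├─╴ ├─╴ ├─┐ │ │
│x x│  x│ │ │x│
│ ┌─┴─┐ │ ╵ │ │
│x│   │x│   │x│
│ │ ╷ │ └─┐ │ │
│x│ │ │x x│ │x│
│ ╵ │ └─┐ │ │ │
│x B│   │x│ │x│
├───┴───┘ └─┘ │
│        x x x│
└─────────────┘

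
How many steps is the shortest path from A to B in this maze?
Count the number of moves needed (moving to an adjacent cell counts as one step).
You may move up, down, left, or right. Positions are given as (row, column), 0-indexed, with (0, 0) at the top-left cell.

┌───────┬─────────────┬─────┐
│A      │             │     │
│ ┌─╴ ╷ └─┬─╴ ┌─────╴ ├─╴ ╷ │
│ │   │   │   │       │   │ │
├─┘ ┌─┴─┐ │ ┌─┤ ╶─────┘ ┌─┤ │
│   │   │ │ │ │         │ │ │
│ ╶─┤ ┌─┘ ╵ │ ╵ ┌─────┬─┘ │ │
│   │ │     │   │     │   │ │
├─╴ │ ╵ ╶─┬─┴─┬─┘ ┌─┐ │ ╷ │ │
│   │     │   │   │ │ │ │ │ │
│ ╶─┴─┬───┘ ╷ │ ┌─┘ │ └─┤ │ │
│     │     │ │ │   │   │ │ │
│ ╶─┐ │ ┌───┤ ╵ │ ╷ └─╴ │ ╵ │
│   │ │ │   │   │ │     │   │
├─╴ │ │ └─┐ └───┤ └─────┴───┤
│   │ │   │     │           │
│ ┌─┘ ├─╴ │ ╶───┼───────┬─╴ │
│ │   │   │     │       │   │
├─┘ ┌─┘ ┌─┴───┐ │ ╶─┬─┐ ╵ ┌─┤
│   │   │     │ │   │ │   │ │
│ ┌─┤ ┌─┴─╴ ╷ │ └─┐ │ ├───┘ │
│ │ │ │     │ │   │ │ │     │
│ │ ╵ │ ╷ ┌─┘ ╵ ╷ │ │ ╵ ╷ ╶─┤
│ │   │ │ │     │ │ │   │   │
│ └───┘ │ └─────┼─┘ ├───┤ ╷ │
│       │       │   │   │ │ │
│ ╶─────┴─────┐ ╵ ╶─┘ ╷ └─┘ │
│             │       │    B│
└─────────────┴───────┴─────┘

Using BFS to find shortest path:
Start: (0, 0), End: (13, 13)
Path found:
(0,0) → (0,1) → (0,2) → (1,2) → (1,1) → (2,1) → (2,0) → (3,0) → (3,1) → (4,1) → (4,0) → (5,0) → (5,1) → (5,2) → (6,2) → (7,2) → (8,2) → (8,1) → (9,1) → (9,0) → (10,0) → (11,0) → (12,0) → (12,1) → (12,2) → (12,3) → (11,3) → (10,3) → (10,4) → (11,4) → (12,4) → (12,5) → (12,6) → (12,7) → (13,7) → (13,8) → (13,9) → (13,10) → (12,10) → (12,11) → (13,11) → (13,12) → (13,13)
Number of steps: 42

Solution:

┌───────┬─────────────┬─────┐
│A → ↓  │             │     │
│ ┌─╴ ╷ └─┬─╴ ┌─────╴ ├─╴ ╷ │
│ │↓ ↲│   │   │       │   │ │
├─┘ ┌─┴─┐ │ ┌─┤ ╶─────┘ ┌─┤ │
│↓ ↲│   │ │ │ │         │ │ │
│ ╶─┤ ┌─┘ ╵ │ ╵ ┌─────┬─┘ │ │
│↳ ↓│ │     │   │     │   │ │
├─╴ │ ╵ ╶─┬─┴─┬─┘ ┌─┐ │ ╷ │ │
│↓ ↲│     │   │   │ │ │ │ │ │
│ ╶─┴─┬───┘ ╷ │ ┌─┘ │ └─┤ │ │
│↳ → ↓│     │ │ │   │   │ │ │
│ ╶─┐ │ ┌───┤ ╵ │ ╷ └─╴ │ ╵ │
│   │↓│ │   │   │ │     │   │
├─╴ │ │ └─┐ └───┤ └─────┴───┤
│   │↓│   │     │           │
│ ┌─┘ ├─╴ │ ╶───┼───────┬─╴ │
│ │↓ ↲│   │     │       │   │
├─┘ ┌─┘ ┌─┴───┐ │ ╶─┬─┐ ╵ ┌─┤
│↓ ↲│   │     │ │   │ │   │ │
│ ┌─┤ ┌─┴─╴ ╷ │ └─┐ │ ├───┘ │
│↓│ │ │↱ ↓  │ │   │ │ │     │
│ │ ╵ │ ╷ ┌─┘ ╵ ╷ │ │ ╵ ╷ ╶─┤
│↓│   │↑│↓│     │ │ │   │   │
│ └───┘ │ └─────┼─┘ ├───┤ ╷ │
│↳ → → ↑│↳ → → ↓│   │↱ ↓│ │ │
│ ╶─────┴─────┐ ╵ ╶─┘ ╷ └─┘ │
│             │↳ → → ↑│↳ → B│
└─────────────┴───────┴─────┘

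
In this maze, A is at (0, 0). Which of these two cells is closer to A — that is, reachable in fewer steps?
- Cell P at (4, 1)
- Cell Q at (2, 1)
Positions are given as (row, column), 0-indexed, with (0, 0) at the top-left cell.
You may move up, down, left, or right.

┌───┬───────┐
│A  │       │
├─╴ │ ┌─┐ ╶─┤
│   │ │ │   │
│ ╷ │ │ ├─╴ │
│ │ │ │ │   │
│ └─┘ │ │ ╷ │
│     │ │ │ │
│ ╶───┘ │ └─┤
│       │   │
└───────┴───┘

Shortest path A → P at (4, 1): 7 steps
Shortest path A → Q at (2, 1): 3 steps

Q is closer (3 steps vs 7 steps).

Path to P:

┌───┬───────┐
│A ↓│       │
├─╴ │ ┌─┐ ╶─┤
│↓ ↲│ │ │   │
│ ╷ │ │ ├─╴ │
│↓│ │ │ │   │
│ └─┘ │ │ ╷ │
│↓    │ │ │ │
│ ╶───┘ │ └─┤
│↳ P    │   │
└───────┴───┘

Path to Q:

┌───┬───────┐
│A ↓│       │
├─╴ │ ┌─┐ ╶─┤
│  ↓│ │ │   │
│ ╷ │ │ ├─╴ │
│ │Q│ │ │   │
│ └─┘ │ │ ╷ │
│     │ │ │ │
│ ╶───┘ │ └─┤
│       │   │
└───────┴───┘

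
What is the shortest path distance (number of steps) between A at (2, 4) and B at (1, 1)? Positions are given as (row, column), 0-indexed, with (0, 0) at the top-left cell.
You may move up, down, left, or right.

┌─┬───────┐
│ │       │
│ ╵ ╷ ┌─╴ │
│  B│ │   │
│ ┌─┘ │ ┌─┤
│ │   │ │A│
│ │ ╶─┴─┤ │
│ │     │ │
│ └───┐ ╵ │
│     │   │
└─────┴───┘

Finding path from (2, 4) to (1, 1):
Path: (2,4) → (3,4) → (4,4) → (4,3) → (3,3) → (3,2) → (3,1) → (2,1) → (2,2) → (1,2) → (0,2) → (0,1) → (1,1)
Distance: 12 steps

Solution:

┌─┬───────┐
│ │↓ ↰    │
│ ╵ ╷ ┌─╴ │
│  B│↑│   │
│ ┌─┘ │ ┌─┤
│ │↱ ↑│ │A│
│ │ ╶─┴─┤ │
│ │↑ ← ↰│↓│
│ └───┐ ╵ │
│     │↑ ↲│
└─────┴───┘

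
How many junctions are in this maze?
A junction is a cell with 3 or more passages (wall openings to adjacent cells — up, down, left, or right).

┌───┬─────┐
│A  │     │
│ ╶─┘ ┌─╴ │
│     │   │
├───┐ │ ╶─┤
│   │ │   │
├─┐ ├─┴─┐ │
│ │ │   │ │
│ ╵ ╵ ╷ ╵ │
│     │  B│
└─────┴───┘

Checking each cell for number of passages:

Junctions found (3+ passages):
  (1, 2): 3 passages
  (4, 1): 3 passages
Total junctions: 2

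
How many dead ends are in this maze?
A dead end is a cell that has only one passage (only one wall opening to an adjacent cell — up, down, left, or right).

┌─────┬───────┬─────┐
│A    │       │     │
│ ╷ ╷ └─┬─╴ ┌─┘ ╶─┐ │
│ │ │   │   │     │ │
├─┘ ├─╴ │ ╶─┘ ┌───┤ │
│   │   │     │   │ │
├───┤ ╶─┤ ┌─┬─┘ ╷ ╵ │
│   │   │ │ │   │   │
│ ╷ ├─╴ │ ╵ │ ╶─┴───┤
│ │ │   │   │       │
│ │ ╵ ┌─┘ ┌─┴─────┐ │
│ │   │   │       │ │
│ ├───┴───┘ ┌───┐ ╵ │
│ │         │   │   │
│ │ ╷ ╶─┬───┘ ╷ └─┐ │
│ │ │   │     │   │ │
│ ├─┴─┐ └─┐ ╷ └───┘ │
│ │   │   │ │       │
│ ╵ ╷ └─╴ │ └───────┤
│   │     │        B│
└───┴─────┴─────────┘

Checking each cell for number of passages:

Dead ends found at positions:
  (0, 3)
  (0, 6)
  (1, 0)
  (1, 8)
  (2, 0)
  (3, 5)
  (5, 3)
  (7, 1)
  (7, 4)
  (7, 8)
  (9, 9)
Total dead ends: 11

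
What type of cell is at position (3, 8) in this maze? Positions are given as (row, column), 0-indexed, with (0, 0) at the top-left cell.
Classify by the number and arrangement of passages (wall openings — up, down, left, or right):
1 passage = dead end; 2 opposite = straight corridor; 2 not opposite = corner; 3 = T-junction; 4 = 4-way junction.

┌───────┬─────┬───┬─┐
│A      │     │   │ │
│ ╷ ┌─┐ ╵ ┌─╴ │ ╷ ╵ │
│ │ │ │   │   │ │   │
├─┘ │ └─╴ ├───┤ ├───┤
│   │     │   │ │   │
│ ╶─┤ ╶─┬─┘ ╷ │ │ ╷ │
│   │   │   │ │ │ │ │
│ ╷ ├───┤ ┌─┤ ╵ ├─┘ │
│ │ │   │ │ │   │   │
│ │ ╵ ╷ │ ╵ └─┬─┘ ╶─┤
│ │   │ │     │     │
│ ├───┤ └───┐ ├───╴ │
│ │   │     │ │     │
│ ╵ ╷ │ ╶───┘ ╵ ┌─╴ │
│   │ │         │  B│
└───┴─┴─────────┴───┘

Checking cell at (3, 8):
Number of passages: 1
Cell type: dead end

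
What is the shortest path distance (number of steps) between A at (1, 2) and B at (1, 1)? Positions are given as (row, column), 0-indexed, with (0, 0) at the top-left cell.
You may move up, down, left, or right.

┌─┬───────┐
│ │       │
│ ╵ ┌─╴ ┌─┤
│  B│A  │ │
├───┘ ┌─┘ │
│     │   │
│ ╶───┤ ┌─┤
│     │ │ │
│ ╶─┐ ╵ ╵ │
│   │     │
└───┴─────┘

Finding path from (1, 2) to (1, 1):
Path: (1,2) → (1,3) → (0,3) → (0,2) → (0,1) → (1,1)
Distance: 5 steps

Solution:

┌─┬───────┐
│ │↓ ← ↰  │
│ ╵ ┌─╴ ┌─┤
│  B│A ↑│ │
├───┘ ┌─┘ │
│     │   │
│ ╶───┤ ┌─┤
│     │ │ │
│ ╶─┐ ╵ ╵ │
│   │     │
└───┴─────┘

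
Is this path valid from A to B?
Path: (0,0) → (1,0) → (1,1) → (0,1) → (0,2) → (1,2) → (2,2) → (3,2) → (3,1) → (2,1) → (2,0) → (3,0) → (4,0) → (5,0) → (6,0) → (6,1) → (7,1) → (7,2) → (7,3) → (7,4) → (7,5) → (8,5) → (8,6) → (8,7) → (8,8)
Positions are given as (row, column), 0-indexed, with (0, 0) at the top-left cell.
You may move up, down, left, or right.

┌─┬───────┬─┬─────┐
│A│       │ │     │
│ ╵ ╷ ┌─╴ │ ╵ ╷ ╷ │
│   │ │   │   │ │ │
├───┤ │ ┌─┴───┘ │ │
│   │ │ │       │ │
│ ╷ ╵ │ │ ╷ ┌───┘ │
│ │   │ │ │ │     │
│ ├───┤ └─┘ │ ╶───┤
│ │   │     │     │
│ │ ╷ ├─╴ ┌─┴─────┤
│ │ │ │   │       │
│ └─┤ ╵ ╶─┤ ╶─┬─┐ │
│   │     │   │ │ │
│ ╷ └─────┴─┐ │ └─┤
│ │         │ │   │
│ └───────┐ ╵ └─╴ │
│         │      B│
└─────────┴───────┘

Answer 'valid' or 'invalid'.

Checking path validity:
Result: All consecutive moves are passable.

valid

Correct solution:

┌─┬───────┬─┬─────┐
│A│↱ ↓    │ │     │
│ ╵ ╷ ┌─╴ │ ╵ ╷ ╷ │
│↳ ↑│↓│   │   │ │ │
├───┤ │ ┌─┴───┘ │ │
│↓ ↰│↓│ │       │ │
│ ╷ ╵ │ │ ╷ ┌───┘ │
│↓│↑ ↲│ │ │ │     │
│ ├───┤ └─┘ │ ╶───┤
│↓│   │     │     │
│ │ ╷ ├─╴ ┌─┴─────┤
│↓│ │ │   │       │
│ └─┤ ╵ ╶─┤ ╶─┬─┐ │
│↳ ↓│     │   │ │ │
│ ╷ └─────┴─┐ │ └─┤
│ │↳ → → → ↓│ │   │
│ └───────┐ ╵ └─╴ │
│         │↳ → → B│
└─────────┴───────┘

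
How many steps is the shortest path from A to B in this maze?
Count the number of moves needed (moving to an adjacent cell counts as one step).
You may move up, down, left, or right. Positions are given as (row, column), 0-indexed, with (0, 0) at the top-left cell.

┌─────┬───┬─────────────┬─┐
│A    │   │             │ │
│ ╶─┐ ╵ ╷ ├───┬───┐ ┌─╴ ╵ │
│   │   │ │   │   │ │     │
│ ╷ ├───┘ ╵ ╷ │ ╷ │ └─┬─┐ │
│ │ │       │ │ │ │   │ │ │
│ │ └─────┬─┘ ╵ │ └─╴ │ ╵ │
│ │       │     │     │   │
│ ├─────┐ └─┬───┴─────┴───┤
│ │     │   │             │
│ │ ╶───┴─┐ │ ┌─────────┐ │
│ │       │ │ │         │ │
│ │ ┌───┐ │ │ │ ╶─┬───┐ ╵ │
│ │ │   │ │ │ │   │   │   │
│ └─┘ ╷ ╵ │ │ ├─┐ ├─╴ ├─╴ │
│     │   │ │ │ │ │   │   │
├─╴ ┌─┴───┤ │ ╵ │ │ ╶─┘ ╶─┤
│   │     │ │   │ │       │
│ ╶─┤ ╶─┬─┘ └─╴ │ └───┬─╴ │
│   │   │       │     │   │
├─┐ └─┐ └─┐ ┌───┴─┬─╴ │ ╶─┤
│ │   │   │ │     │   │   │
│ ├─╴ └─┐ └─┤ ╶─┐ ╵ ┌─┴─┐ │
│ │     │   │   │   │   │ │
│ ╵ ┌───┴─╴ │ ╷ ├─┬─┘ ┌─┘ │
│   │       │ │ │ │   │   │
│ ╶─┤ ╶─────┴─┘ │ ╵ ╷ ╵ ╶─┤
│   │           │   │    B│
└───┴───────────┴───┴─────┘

Using BFS to find shortest path:
Start: (0, 0), End: (13, 12)
Path found:
(0,0) → (1,0) → (1,1) → (2,1) → (3,1) → (3,2) → (3,3) → (3,4) → (4,4) → (4,5) → (5,5) → (6,5) → (7,5) → (8,5) → (9,5) → (9,6) → (9,7) → (8,7) → (8,6) → (7,6) → (6,6) → (5,6) → (4,6) → (4,7) → (4,8) → (4,9) → (4,10) → (4,11) → (4,12) → (5,12) → (6,12) → (7,12) → (7,11) → (8,11) → (8,12) → (9,12) → (9,11) → (10,11) → (10,12) → (11,12) → (12,12) → (12,11) → (13,11) → (13,12)
Number of steps: 43

Solution:

┌─────┬───┬─────────────┬─┐
│A    │   │             │ │
│ ╶─┐ ╵ ╷ ├───┬───┐ ┌─╴ ╵ │
│↳ ↓│   │ │   │   │ │     │
│ ╷ ├───┘ ╵ ╷ │ ╷ │ └─┬─┐ │
│ │↓│       │ │ │ │   │ │ │
│ │ └─────┬─┘ ╵ │ └─╴ │ ╵ │
│ │↳ → → ↓│     │     │   │
│ ├─────┐ └─┬───┴─────┴───┤
│ │     │↳ ↓│↱ → → → → → ↓│
│ │ ╶───┴─┐ │ ┌─────────┐ │
│ │       │↓│↑│         │↓│
│ │ ┌───┐ │ │ │ ╶─┬───┐ ╵ │
│ │ │   │ │↓│↑│   │   │  ↓│
│ └─┘ ╷ ╵ │ │ ├─┐ ├─╴ ├─╴ │
│     │   │↓│↑│ │ │   │↓ ↲│
├─╴ ┌─┴───┤ │ ╵ │ │ ╶─┘ ╶─┤
│   │     │↓│↑ ↰│ │    ↳ ↓│
│ ╶─┤ ╶─┬─┘ └─╴ │ └───┬─╴ │
│   │   │  ↳ → ↑│     │↓ ↲│
├─┐ └─┐ └─┐ ┌───┴─┬─╴ │ ╶─┤
│ │   │   │ │     │   │↳ ↓│
│ ├─╴ └─┐ └─┤ ╶─┐ ╵ ┌─┴─┐ │
│ │     │   │   │   │   │↓│
│ ╵ ┌───┴─╴ │ ╷ ├─┬─┘ ┌─┘ │
│   │       │ │ │ │   │↓ ↲│
│ ╶─┤ ╶─────┴─┘ │ ╵ ╷ ╵ ╶─┤
│   │           │   │  ↳ B│
└───┴───────────┴───┴─────┘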